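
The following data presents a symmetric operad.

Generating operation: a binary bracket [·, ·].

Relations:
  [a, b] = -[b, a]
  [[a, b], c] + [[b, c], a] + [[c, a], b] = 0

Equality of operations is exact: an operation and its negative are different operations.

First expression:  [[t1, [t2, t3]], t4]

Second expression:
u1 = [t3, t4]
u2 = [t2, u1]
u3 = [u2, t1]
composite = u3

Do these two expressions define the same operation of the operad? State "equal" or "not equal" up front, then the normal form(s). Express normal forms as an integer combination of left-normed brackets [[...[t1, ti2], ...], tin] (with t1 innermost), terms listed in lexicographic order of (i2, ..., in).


The first expression, normalized: [[[t1, t2], t3], t4] - [[[t1, t3], t2], t4]
The second expression, normalized: -[[[t1, t2], t3], t4] + [[[t1, t2], t4], t3] + [[[t1, t3], t4], t2] - [[[t1, t4], t3], t2]
The normal forms differ: not equal.

not equal — first [[[t1, t2], t3], t4] - [[[t1, t3], t2], t4], second -[[[t1, t2], t3], t4] + [[[t1, t2], t4], t3] + [[[t1, t3], t4], t2] - [[[t1, t4], t3], t2]


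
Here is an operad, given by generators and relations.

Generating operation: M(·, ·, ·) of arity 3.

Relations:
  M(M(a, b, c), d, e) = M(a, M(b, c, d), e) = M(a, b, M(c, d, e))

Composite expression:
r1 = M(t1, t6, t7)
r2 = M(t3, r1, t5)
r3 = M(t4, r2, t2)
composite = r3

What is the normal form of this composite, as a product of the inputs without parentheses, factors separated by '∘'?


t4 ∘ t3 ∘ t1 ∘ t6 ∘ t7 ∘ t5 ∘ t2


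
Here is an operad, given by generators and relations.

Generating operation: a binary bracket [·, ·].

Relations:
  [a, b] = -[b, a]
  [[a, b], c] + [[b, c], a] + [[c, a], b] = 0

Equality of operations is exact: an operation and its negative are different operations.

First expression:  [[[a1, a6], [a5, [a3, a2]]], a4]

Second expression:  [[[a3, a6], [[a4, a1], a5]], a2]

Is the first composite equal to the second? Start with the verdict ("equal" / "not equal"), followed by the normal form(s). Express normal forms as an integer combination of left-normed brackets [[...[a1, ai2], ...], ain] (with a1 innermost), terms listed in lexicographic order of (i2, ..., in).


not equal — first [[[[[a1, a6], a2], a3], a5], a4] - [[[[[a1, a6], a3], a2], a5], a4] - [[[[[a1, a6], a5], a2], a3], a4] + [[[[[a1, a6], a5], a3], a2], a4], second [[[[[a1, a4], a5], a3], a6], a2] - [[[[[a1, a4], a5], a6], a3], a2]

Normal form of the first expression: [[[[[a1, a6], a2], a3], a5], a4] - [[[[[a1, a6], a3], a2], a5], a4] - [[[[[a1, a6], a5], a2], a3], a4] + [[[[[a1, a6], a5], a3], a2], a4]
Normal form of the second expression: [[[[[a1, a4], a5], a3], a6], a2] - [[[[[a1, a4], a5], a6], a3], a2]
Distinct normal forms: not equal.


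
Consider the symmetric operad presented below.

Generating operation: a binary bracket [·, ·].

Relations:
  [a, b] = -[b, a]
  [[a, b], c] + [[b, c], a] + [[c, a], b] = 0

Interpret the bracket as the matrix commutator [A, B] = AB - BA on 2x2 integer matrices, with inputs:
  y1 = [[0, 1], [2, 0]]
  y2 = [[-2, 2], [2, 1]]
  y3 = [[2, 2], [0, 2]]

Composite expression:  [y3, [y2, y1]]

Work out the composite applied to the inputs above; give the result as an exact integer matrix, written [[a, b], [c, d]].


[y2, y1] = [[2, -3], [6, -2]]
[y3, [y2, y1]] = [[12, -8], [0, -12]]

[[12, -8], [0, -12]]


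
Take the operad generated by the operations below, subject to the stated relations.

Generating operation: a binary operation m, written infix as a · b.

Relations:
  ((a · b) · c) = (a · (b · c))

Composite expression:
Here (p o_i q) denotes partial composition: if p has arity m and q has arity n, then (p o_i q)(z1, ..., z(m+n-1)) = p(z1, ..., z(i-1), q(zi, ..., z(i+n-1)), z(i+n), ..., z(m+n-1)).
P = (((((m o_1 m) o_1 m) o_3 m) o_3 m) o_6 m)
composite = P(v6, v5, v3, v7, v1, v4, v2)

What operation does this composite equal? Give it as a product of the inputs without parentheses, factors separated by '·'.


v6 · v5 · v3 · v7 · v1 · v4 · v2

Every regrouping of m is equal, so read the v-inputs in written order.
(v6 · v5) flattens to v6 · v5
(v3 · v7) flattens to v3 · v7
((v3 · v7) · v1) flattens to v3 · v7 · v1
((v6 · v5) · ((v3 · v7) · v1)) flattens to v6 · v5 · v3 · v7 · v1
(v4 · v2) flattens to v4 · v2
(((v6 · v5) · ((v3 · v7) · v1)) · (v4 · v2)) flattens to v6 · v5 · v3 · v7 · v1 · v4 · v2


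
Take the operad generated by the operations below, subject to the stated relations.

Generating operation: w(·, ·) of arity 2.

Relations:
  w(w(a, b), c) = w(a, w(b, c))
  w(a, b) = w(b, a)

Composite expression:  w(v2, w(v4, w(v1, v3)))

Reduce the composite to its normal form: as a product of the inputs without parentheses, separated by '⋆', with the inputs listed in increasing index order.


v1 ⋆ v2 ⋆ v3 ⋆ v4

With w associative and commutative, the v-input set is all that matters.
w(v1, v3) spells out as v1 ⋆ v3
w(v4, w(v1, v3)) spells out as v4 ⋆ v1 ⋆ v3
w(v2, w(v4, w(v1, v3))) spells out as v2 ⋆ v4 ⋆ v1 ⋆ v3
sorting the factors by input index: v1 ⋆ v2 ⋆ v3 ⋆ v4


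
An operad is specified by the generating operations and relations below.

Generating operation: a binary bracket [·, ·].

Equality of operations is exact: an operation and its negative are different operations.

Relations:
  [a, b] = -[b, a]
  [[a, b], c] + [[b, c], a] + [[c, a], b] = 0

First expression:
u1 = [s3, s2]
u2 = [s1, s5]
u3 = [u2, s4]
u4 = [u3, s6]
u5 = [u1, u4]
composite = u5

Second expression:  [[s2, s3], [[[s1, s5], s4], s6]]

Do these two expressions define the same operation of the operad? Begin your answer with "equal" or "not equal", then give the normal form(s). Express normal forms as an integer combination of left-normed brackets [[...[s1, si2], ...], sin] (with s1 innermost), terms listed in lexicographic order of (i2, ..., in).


not equal — first [[[[[s1, s5], s4], s6], s2], s3] - [[[[[s1, s5], s4], s6], s3], s2], second -[[[[[s1, s5], s4], s6], s2], s3] + [[[[[s1, s5], s4], s6], s3], s2]

The first expression reduces to [[[[[s1, s5], s4], s6], s2], s3] - [[[[[s1, s5], s4], s6], s3], s2]
The second expression reduces to -[[[[[s1, s5], s4], s6], s2], s3] + [[[[[s1, s5], s4], s6], s3], s2]
They disagree, so not equal.


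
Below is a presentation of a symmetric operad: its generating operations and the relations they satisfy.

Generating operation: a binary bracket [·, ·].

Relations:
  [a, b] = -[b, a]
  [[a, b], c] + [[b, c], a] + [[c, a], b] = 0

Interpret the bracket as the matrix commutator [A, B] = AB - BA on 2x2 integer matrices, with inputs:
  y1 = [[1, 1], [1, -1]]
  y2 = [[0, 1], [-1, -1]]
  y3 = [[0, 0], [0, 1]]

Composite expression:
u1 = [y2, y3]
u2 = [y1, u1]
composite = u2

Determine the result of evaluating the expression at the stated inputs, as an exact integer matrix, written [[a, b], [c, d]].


[y2, y3] = [[0, 1], [1, 0]]
[y1, [y2, y3]] = [[0, 2], [-2, 0]]

[[0, 2], [-2, 0]]


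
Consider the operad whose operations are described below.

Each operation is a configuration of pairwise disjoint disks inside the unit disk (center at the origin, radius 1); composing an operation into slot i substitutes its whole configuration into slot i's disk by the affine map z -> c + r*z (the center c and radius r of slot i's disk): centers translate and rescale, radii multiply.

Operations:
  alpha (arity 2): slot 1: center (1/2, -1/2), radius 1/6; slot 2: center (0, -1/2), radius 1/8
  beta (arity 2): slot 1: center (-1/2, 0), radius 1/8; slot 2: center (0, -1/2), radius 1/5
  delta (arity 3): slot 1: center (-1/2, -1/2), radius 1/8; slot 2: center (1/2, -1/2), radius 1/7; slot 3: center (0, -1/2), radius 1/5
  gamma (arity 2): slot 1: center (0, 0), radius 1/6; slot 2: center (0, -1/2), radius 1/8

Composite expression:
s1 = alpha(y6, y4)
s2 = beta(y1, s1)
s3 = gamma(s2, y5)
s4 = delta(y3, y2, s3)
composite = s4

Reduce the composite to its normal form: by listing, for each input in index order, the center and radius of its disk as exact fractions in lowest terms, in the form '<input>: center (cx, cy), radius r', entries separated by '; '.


y1: center (-1/60, -1/2), radius 1/240; y2: center (1/2, -1/2), radius 1/7; y3: center (-1/2, -1/2), radius 1/8; y4: center (0, -13/25), radius 1/1200; y5: center (0, -3/5), radius 1/40; y6: center (1/300, -13/25), radius 1/900

Follow each y-input down from delta: c' goes to c + r*c', radius to r*r'.
for y3, the 1-step affine chain lands on center (-1/2, -1/2), radius 1/8
for y2, the 1-step affine chain lands on center (1/2, -1/2), radius 1/7
for y1, the 3-step affine chain lands on center (-1/60, -1/2), radius 1/240
for y6, the 4-step affine chain lands on center (1/300, -13/25), radius 1/900
for y4, the 4-step affine chain lands on center (0, -13/25), radius 1/1200
for y5, the 2-step affine chain lands on center (0, -3/5), radius 1/40


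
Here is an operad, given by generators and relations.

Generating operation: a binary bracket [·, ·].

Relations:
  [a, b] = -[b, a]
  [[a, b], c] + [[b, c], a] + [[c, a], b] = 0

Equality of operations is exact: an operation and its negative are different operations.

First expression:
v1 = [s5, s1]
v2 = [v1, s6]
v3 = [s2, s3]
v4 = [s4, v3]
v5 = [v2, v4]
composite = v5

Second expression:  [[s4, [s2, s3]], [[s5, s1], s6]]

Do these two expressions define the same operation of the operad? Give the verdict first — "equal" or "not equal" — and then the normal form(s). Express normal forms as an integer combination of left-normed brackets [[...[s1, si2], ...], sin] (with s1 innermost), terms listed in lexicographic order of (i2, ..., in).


not equal; first: [[[[[s1, s5], s6], s2], s3], s4] - [[[[[s1, s5], s6], s3], s2], s4] - [[[[[s1, s5], s6], s4], s2], s3] + [[[[[s1, s5], s6], s4], s3], s2]; second: -[[[[[s1, s5], s6], s2], s3], s4] + [[[[[s1, s5], s6], s3], s2], s4] + [[[[[s1, s5], s6], s4], s2], s3] - [[[[[s1, s5], s6], s4], s3], s2]

In normal form, the first expression is [[[[[s1, s5], s6], s2], s3], s4] - [[[[[s1, s5], s6], s3], s2], s4] - [[[[[s1, s5], s6], s4], s2], s3] + [[[[[s1, s5], s6], s4], s3], s2]
In normal form, the second expression is -[[[[[s1, s5], s6], s2], s3], s4] + [[[[[s1, s5], s6], s3], s2], s4] + [[[[[s1, s5], s6], s4], s2], s3] - [[[[[s1, s5], s6], s4], s3], s2]
Distinct normal forms: not equal.


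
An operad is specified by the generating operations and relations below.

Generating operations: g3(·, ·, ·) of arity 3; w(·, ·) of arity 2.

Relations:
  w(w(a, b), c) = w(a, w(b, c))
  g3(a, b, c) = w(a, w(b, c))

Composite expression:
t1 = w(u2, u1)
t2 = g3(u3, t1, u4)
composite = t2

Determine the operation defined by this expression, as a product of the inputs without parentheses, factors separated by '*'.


u3 * u2 * u1 * u4

All parenthesizations of g3 agree; list the u-inputs left to right.
w(u2, u1) reduces to u2 * u1
g3(u3, w(u2, u1), u4) reduces to u3 * u2 * u1 * u4


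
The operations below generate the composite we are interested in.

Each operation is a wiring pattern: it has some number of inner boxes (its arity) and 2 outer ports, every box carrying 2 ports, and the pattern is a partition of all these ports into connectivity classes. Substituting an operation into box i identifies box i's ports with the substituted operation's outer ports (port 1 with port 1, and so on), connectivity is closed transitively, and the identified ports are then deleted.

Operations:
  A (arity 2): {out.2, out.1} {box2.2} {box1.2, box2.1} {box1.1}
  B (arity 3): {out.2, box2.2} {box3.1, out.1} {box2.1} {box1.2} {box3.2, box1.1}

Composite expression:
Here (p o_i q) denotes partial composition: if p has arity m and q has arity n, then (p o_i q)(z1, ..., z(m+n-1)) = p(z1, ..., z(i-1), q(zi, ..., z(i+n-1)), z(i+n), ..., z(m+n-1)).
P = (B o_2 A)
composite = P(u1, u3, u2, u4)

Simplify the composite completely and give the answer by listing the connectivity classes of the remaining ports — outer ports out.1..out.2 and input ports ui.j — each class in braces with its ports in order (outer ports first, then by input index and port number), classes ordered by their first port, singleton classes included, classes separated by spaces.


{out.1, u4.1} {out.2} {u1.1, u4.2} {u1.2} {u2.1, u3.2} {u2.2} {u3.1}


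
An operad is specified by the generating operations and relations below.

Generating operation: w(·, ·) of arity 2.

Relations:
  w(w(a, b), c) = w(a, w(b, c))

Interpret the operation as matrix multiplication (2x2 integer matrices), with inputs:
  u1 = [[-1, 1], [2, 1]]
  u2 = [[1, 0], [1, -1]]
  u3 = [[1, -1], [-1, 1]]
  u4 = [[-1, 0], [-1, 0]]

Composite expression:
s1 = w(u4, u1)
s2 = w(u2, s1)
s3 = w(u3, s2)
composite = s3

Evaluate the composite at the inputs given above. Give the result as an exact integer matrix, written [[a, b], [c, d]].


[[1, -1], [-1, 1]]

w(u4, u1) = [[1, -1], [1, -1]]
w(u2, w(u4, u1)) = [[1, -1], [0, 0]]
w(u3, w(u2, w(u4, u1))) = [[1, -1], [-1, 1]]


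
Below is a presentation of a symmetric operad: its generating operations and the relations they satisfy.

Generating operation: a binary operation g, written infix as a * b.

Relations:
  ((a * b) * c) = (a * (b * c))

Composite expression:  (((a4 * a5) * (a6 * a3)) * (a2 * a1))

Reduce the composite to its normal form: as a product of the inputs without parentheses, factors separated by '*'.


a4 * a5 * a6 * a3 * a2 * a1

The g-tree's shape is irrelevant; the a-reading-order decides.
(a4 * a5) spells out as a4 * a5
(a6 * a3) spells out as a6 * a3
((a4 * a5) * (a6 * a3)) spells out as a4 * a5 * a6 * a3
(a2 * a1) spells out as a2 * a1
(((a4 * a5) * (a6 * a3)) * (a2 * a1)) spells out as a4 * a5 * a6 * a3 * a2 * a1


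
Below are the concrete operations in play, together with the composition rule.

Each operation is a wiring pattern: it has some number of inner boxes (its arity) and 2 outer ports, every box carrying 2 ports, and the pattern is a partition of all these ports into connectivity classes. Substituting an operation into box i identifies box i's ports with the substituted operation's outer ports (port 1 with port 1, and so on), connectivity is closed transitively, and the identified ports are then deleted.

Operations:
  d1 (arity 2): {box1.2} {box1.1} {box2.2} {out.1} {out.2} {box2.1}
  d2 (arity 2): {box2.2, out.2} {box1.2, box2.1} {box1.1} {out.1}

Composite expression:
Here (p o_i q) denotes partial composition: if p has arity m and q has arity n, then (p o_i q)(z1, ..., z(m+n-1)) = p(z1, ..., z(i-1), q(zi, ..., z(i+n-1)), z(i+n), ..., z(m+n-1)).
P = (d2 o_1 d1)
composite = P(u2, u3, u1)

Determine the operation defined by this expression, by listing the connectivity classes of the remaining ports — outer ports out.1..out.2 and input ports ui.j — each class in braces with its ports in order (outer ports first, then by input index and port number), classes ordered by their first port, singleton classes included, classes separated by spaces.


{out.1} {out.2, u1.2} {u1.1} {u2.1} {u2.2} {u3.1} {u3.2}

Substituting into d2 glues patterns; closure does the rest.
d1 over (u2, u3) gives {out.1} {out.2} {u2.1} {u2.2} {u3.1} {u3.2}, out.j being that stage's outer ports
d2 over (u2, u3, u1) gives {out.1} {out.2, u1.2} {u1.1} {u2.1} {u2.2} {u3.1} {u3.2}, out.j being that stage's outer ports


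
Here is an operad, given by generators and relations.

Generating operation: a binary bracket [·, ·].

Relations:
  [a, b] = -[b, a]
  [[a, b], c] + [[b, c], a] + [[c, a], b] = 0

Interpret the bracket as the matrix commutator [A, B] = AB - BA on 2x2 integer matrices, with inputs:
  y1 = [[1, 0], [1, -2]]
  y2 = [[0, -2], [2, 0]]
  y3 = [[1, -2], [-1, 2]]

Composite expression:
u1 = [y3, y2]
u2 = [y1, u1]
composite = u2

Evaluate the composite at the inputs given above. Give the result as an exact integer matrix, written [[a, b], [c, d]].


[[-2, 6], [-18, 2]]

[y3, y2] = [[-6, 2], [2, 6]]
[y1, [y3, y2]] = [[-2, 6], [-18, 2]]


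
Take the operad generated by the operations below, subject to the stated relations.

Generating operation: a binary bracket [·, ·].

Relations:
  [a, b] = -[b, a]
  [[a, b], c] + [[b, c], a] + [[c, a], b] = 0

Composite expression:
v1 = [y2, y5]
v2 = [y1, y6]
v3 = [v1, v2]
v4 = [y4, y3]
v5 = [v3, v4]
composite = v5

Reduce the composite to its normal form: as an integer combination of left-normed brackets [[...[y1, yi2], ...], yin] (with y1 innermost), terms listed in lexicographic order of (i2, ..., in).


Expand each bracket as ab - ba; the y1-initial words give the coefficients.
Composite bracket: [[[y2, y5], [y1, y6]], [y4, y3]]
Full expansion: 32 signed words from ab - ba (2^5 = 32).
Only words starting with y1 matter:
  y1y6y2y5y3y4 appears with sign +1, giving the term +[[[[[y1, y6], y2], y5], y3], y4]
  y1y6y2y5y4y3 appears with sign -1, giving the term -[[[[[y1, y6], y2], y5], y4], y3]
  y1y6y5y2y3y4 appears with sign -1, giving the term -[[[[[y1, y6], y5], y2], y3], y4]
  y1y6y5y2y4y3 appears with sign +1, giving the term +[[[[[y1, y6], y5], y2], y4], y3]

[[[[[y1, y6], y2], y5], y3], y4] - [[[[[y1, y6], y2], y5], y4], y3] - [[[[[y1, y6], y5], y2], y3], y4] + [[[[[y1, y6], y5], y2], y4], y3]


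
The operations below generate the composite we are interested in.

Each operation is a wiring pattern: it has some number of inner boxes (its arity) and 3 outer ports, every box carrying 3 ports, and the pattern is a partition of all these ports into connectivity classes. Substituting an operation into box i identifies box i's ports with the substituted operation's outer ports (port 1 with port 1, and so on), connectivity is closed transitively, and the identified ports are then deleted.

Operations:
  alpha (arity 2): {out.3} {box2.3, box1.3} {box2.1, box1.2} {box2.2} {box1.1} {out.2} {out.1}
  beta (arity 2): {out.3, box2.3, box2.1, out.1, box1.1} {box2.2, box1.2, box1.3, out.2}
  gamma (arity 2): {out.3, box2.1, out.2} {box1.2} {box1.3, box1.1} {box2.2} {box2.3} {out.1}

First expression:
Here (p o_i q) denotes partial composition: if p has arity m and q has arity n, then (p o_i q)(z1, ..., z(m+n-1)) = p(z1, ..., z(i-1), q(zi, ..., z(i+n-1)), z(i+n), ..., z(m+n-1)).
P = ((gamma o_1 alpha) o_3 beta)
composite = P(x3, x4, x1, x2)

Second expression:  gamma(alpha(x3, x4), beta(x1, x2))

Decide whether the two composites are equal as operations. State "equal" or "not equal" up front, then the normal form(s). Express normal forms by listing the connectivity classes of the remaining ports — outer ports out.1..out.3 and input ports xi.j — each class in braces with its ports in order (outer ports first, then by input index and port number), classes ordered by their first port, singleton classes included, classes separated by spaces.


equal: each reduces to {out.1} {out.2, out.3, x1.1, x2.1, x2.3} {x1.2, x1.3, x2.2} {x3.1} {x3.2, x4.1} {x3.3, x4.3} {x4.2}

Normal form of the first expression: {out.1} {out.2, out.3, x1.1, x2.1, x2.3} {x1.2, x1.3, x2.2} {x3.1} {x3.2, x4.1} {x3.3, x4.3} {x4.2}
Normal form of the second expression: {out.1} {out.2, out.3, x1.1, x2.1, x2.3} {x1.2, x1.3, x2.2} {x3.1} {x3.2, x4.1} {x3.3, x4.3} {x4.2}
The forms coincide; equal.


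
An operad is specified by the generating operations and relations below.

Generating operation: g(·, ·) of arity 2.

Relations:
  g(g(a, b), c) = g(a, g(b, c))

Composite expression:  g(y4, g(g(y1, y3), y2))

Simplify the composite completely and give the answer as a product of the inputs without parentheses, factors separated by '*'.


Every regrouping of g is equal, so read the y-inputs in written order.
g(y1, y3) spells out as y1 * y3
g(g(y1, y3), y2) spells out as y1 * y3 * y2
g(y4, g(g(y1, y3), y2)) spells out as y4 * y1 * y3 * y2

y4 * y1 * y3 * y2


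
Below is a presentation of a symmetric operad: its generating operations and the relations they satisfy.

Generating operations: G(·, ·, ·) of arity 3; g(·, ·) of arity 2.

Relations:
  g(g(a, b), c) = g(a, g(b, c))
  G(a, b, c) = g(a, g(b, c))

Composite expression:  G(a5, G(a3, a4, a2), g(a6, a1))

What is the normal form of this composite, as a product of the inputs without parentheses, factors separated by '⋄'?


a5 ⋄ a3 ⋄ a4 ⋄ a2 ⋄ a6 ⋄ a1

Key point: G is associative — brackets drop, the a-order remains.
G(a3, a4, a2) unparenthesizes to a3 ⋄ a4 ⋄ a2
g(a6, a1) unparenthesizes to a6 ⋄ a1
G(a5, G(a3, a4, a2), g(a6, a1)) unparenthesizes to a5 ⋄ a3 ⋄ a4 ⋄ a2 ⋄ a6 ⋄ a1


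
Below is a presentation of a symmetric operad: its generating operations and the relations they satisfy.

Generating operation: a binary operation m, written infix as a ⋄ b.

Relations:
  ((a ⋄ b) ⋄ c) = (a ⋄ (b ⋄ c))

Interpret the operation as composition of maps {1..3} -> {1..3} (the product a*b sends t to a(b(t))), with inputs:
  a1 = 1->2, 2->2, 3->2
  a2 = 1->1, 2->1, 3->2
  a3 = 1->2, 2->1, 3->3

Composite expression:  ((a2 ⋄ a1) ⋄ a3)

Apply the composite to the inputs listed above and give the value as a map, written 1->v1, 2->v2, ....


1->1, 2->1, 3->1


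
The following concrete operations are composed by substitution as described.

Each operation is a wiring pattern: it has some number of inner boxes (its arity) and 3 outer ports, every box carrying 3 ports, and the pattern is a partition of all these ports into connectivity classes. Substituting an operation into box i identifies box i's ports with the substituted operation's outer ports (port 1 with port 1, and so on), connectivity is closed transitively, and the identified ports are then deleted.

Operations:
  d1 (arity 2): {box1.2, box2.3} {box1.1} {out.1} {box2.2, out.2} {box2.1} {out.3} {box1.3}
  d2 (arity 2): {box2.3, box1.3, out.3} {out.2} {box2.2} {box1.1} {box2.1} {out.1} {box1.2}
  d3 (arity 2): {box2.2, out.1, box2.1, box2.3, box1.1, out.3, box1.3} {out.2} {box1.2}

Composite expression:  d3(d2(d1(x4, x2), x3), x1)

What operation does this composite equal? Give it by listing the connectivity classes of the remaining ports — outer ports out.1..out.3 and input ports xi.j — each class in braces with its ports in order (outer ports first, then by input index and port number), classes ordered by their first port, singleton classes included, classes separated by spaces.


{out.1, out.3, x1.1, x1.2, x1.3, x3.3} {out.2} {x2.1} {x2.2} {x2.3, x4.2} {x3.1} {x3.2} {x4.1} {x4.3}

Connectivity passes through glued d3-boundaries; trace each wire chain.
through d1, on inputs (x4, x2): {out.1} {out.2, x2.2} {out.3} {x2.1} {x2.3, x4.2} {x4.1} {x4.3} (out.j = stage outer ports)
through d2, on inputs (x4, x2, x3): {out.1} {out.2} {out.3, x3.3} {x2.1} {x2.2} {x2.3, x4.2} {x3.1} {x3.2} {x4.1} {x4.3} (out.j = stage outer ports)
through d3, on inputs (x4, x2, x3, x1): {out.1, out.3, x1.1, x1.2, x1.3, x3.3} {out.2} {x2.1} {x2.2} {x2.3, x4.2} {x3.1} {x3.2} {x4.1} {x4.3} (out.j = stage outer ports)


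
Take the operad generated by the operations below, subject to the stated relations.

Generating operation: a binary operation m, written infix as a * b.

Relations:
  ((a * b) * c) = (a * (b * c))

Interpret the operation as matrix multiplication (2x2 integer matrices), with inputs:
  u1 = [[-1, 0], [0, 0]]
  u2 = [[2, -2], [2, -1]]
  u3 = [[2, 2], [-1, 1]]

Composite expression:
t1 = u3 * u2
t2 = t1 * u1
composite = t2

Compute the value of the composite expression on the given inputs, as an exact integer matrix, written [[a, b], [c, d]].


[[-8, 0], [0, 0]]

(u3 * u2) = [[8, -6], [0, 1]]
((u3 * u2) * u1) = [[-8, 0], [0, 0]]


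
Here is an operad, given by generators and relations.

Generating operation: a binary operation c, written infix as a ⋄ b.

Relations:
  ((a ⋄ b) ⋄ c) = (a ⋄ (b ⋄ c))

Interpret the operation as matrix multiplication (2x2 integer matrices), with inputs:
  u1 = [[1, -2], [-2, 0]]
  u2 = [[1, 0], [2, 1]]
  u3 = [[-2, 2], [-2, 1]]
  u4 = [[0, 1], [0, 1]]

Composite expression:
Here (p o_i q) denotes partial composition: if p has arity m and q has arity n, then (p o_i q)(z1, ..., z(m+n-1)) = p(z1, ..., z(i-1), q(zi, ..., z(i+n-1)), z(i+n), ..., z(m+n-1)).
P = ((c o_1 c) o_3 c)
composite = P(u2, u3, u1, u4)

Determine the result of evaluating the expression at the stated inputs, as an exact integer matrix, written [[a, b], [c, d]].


[[0, -2], [0, -4]]

(u2 ⋄ u3) = [[-2, 2], [-6, 5]]
(u1 ⋄ u4) = [[0, -1], [0, -2]]
((u2 ⋄ u3) ⋄ (u1 ⋄ u4)) = [[0, -2], [0, -4]]


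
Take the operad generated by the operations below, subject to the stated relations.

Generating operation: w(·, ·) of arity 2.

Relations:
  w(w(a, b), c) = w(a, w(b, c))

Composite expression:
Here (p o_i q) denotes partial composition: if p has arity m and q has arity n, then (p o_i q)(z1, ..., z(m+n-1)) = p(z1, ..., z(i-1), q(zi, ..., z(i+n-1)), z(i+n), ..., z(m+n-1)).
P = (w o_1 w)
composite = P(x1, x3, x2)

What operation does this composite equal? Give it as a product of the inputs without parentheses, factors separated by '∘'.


x1 ∘ x3 ∘ x2


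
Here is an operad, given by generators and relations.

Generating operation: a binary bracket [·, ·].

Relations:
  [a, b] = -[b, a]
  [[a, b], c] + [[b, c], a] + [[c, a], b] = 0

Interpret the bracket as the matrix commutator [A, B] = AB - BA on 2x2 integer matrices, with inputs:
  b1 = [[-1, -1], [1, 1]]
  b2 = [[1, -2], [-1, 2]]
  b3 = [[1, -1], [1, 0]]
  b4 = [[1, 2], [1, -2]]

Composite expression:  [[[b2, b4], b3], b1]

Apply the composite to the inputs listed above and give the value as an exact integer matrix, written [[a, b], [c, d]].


[b2, b4] = [[0, 4], [-2, 0]]
[[b2, b4], b3] = [[2, -4], [-2, -2]]
[[[b2, b4], b3], b1] = [[-6, -12], [0, 6]]

[[-6, -12], [0, 6]]


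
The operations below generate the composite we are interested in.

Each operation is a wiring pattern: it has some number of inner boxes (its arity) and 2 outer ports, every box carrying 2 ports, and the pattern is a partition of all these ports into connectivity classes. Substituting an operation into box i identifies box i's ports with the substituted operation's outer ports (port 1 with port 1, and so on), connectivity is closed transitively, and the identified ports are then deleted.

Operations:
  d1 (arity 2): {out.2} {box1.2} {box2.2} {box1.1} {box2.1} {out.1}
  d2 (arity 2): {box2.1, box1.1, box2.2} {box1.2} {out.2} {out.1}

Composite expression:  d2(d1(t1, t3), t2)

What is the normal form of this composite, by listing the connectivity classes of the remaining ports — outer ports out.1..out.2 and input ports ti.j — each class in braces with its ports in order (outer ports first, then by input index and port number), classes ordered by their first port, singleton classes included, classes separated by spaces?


Two ports join when wires chain via d2-identified ports.
after d1, the pattern on (t1, t3) reads {out.1} {out.2} {t1.1} {t1.2} {t3.1} {t3.2} (out.j = its outer ports)
after d2, the pattern on (t1, t3, t2) reads {out.1} {out.2} {t1.1} {t1.2} {t2.1, t2.2} {t3.1} {t3.2} (out.j = its outer ports)

{out.1} {out.2} {t1.1} {t1.2} {t2.1, t2.2} {t3.1} {t3.2}


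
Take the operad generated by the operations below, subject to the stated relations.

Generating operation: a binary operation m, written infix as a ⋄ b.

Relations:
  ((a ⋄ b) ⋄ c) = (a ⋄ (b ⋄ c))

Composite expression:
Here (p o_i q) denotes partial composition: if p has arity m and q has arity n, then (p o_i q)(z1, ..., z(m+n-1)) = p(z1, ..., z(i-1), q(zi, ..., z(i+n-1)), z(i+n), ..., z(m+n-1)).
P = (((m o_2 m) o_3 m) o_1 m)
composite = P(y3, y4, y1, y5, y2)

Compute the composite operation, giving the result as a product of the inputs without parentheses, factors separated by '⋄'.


y3 ⋄ y4 ⋄ y1 ⋄ y5 ⋄ y2

The m-tree's shape is irrelevant; the y-reading-order decides.
(y3 ⋄ y4) spells out as y3 ⋄ y4
(y5 ⋄ y2) spells out as y5 ⋄ y2
(y1 ⋄ (y5 ⋄ y2)) spells out as y1 ⋄ y5 ⋄ y2
((y3 ⋄ y4) ⋄ (y1 ⋄ (y5 ⋄ y2))) spells out as y3 ⋄ y4 ⋄ y1 ⋄ y5 ⋄ y2


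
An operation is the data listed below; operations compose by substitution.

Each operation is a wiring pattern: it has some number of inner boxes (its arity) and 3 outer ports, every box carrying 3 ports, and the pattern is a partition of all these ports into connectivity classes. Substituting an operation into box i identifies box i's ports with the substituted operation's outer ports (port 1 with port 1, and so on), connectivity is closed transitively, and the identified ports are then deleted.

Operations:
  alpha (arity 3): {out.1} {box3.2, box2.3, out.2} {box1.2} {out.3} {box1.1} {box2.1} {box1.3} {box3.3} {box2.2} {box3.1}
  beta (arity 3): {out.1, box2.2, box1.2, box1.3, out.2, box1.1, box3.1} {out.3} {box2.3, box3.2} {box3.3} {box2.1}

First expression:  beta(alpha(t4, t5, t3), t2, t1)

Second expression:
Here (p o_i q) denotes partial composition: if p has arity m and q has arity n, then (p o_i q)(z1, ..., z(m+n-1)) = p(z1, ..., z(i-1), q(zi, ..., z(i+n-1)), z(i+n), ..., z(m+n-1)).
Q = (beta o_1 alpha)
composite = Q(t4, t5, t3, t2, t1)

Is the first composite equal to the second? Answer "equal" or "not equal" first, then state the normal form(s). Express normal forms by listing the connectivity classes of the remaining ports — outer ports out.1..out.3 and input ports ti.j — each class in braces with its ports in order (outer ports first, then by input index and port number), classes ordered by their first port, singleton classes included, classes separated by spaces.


equal; the common form is {out.1, out.2, t1.1, t2.2, t3.2, t5.3} {out.3} {t1.2, t2.3} {t1.3} {t2.1} {t3.1} {t3.3} {t4.1} {t4.2} {t4.3} {t5.1} {t5.2}

Reducing the first expression gives {out.1, out.2, t1.1, t2.2, t3.2, t5.3} {out.3} {t1.2, t2.3} {t1.3} {t2.1} {t3.1} {t3.3} {t4.1} {t4.2} {t4.3} {t5.1} {t5.2}
Reducing the second expression gives {out.1, out.2, t1.1, t2.2, t3.2, t5.3} {out.3} {t1.2, t2.3} {t1.3} {t2.1} {t3.1} {t3.3} {t4.1} {t4.2} {t4.3} {t5.1} {t5.2}
One common form — equal.


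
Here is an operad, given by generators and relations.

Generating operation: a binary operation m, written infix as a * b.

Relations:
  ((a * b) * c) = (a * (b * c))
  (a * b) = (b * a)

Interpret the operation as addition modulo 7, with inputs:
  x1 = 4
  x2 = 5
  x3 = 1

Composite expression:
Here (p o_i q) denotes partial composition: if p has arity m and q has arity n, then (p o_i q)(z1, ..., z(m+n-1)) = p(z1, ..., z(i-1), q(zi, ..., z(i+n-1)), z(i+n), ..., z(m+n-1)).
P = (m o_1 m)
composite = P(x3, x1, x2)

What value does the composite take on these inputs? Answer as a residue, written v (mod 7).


3 (mod 7)


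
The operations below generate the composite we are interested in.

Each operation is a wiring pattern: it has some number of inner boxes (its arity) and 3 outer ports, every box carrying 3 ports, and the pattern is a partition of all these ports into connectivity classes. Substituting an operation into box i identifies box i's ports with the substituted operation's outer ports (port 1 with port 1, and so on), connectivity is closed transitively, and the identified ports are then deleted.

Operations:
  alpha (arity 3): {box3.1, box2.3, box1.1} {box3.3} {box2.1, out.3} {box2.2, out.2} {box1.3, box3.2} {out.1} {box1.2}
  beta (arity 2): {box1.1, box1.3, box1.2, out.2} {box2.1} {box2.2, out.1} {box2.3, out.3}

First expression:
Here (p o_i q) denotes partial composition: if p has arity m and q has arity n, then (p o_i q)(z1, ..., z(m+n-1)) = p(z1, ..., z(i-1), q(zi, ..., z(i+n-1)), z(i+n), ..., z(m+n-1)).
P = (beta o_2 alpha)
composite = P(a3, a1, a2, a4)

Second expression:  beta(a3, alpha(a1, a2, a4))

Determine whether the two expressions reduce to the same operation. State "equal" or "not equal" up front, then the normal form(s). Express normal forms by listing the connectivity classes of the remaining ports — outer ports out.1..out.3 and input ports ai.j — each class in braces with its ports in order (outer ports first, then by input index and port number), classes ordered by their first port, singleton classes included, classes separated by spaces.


The first composite normalizes to {out.1, a2.2} {out.2, a3.1, a3.2, a3.3} {out.3, a2.1} {a1.1, a2.3, a4.1} {a1.2} {a1.3, a4.2} {a4.3}
The second composite normalizes to {out.1, a2.2} {out.2, a3.1, a3.2, a3.3} {out.3, a2.1} {a1.1, a2.3, a4.1} {a1.2} {a1.3, a4.2} {a4.3}
Same normal form: equal.

equal; both compose to {out.1, a2.2} {out.2, a3.1, a3.2, a3.3} {out.3, a2.1} {a1.1, a2.3, a4.1} {a1.2} {a1.3, a4.2} {a4.3}


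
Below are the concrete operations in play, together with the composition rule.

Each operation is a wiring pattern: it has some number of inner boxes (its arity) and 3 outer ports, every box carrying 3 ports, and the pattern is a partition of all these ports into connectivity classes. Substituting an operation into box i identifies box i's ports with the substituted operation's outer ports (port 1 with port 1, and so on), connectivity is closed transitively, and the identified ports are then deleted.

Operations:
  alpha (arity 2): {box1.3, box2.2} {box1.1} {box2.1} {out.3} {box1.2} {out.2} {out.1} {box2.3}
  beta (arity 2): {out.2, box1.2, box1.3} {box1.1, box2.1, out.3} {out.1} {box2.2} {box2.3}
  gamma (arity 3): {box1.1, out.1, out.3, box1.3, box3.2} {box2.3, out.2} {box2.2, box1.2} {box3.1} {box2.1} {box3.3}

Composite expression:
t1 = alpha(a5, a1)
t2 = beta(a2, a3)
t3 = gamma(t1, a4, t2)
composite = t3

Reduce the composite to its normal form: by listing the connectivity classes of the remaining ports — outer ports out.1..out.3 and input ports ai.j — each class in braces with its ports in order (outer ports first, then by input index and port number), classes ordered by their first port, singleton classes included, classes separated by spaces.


Substituting into gamma glues patterns; closure does the rest.
alpha over (a5, a1) gives {out.1} {out.2} {out.3} {a1.1} {a1.2, a5.3} {a1.3} {a5.1} {a5.2}, out.j being that stage's outer ports
beta over (a2, a3) gives {out.1} {out.2, a2.2, a2.3} {out.3, a2.1, a3.1} {a3.2} {a3.3}, out.j being that stage's outer ports
gamma over (a5, a1, a4, a2, a3) gives {out.1, out.3, a2.2, a2.3} {out.2, a4.3} {a1.1} {a1.2, a5.3} {a1.3} {a2.1, a3.1} {a3.2} {a3.3} {a4.1} {a4.2} {a5.1} {a5.2}, out.j being that stage's outer ports

{out.1, out.3, a2.2, a2.3} {out.2, a4.3} {a1.1} {a1.2, a5.3} {a1.3} {a2.1, a3.1} {a3.2} {a3.3} {a4.1} {a4.2} {a5.1} {a5.2}


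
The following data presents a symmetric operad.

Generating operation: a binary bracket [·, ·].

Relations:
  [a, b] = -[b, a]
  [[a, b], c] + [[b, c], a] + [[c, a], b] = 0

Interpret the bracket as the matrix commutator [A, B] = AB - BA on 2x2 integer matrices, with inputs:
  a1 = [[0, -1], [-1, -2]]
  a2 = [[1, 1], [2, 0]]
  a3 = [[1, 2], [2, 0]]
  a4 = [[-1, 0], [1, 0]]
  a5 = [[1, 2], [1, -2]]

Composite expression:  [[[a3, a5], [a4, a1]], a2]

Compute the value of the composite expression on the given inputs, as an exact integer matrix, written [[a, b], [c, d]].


[[-6, -22], [50, 6]]

[a3, a5] = [[-2, -4], [5, 2]]
[a4, a1] = [[1, 1], [1, -1]]
[[a3, a5], [a4, a1]] = [[-9, 4], [14, 9]]
[[[a3, a5], [a4, a1]], a2] = [[-6, -22], [50, 6]]


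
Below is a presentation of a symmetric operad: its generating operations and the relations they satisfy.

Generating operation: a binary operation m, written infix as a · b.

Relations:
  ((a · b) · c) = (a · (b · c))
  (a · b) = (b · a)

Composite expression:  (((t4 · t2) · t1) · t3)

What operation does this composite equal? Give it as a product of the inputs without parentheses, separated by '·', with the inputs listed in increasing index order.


t1 · t2 · t3 · t4

Key point: m commutes, so take the t-inputs in any fixed order.
(t4 · t2) spells out as t4 · t2
((t4 · t2) · t1) spells out as t4 · t2 · t1
(((t4 · t2) · t1) · t3) spells out as t4 · t2 · t1 · t3
the factors in increasing index order: t1 · t2 · t3 · t4


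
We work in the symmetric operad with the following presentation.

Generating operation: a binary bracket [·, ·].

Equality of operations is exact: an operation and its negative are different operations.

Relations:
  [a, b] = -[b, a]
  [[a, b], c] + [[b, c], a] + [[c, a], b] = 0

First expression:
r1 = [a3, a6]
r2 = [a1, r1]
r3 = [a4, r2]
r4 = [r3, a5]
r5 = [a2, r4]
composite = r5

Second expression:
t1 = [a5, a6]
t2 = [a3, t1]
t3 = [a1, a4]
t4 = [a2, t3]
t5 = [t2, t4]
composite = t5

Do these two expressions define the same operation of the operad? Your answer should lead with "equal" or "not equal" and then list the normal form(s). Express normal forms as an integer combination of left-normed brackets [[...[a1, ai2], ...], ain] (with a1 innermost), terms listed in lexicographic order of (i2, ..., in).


not equal: they reduce to [[[[[a1, a3], a6], a4], a5], a2] - [[[[[a1, a6], a3], a4], a5], a2] and [[[[[a1, a4], a2], a3], a5], a6] - [[[[[a1, a4], a2], a3], a6], a5] - [[[[[a1, a4], a2], a5], a6], a3] + [[[[[a1, a4], a2], a6], a5], a3]

The first expression reduces to [[[[[a1, a3], a6], a4], a5], a2] - [[[[[a1, a6], a3], a4], a5], a2]
The second expression reduces to [[[[[a1, a4], a2], a3], a5], a6] - [[[[[a1, a4], a2], a3], a6], a5] - [[[[[a1, a4], a2], a5], a6], a3] + [[[[[a1, a4], a2], a6], a5], a3]
The normal forms differ: not equal.


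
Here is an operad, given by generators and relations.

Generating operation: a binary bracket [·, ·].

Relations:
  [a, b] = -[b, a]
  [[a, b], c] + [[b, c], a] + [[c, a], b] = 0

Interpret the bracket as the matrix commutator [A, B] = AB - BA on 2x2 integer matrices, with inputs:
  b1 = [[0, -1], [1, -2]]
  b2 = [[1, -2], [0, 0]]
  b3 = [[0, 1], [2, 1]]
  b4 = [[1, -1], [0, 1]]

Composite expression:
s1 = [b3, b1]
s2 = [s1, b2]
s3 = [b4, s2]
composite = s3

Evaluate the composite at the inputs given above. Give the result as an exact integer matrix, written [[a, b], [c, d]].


[[-5, 20], [0, 5]]

[b3, b1] = [[3, -1], [5, -3]]
[[b3, b1], b2] = [[10, -11], [5, -10]]
[b4, [[b3, b1], b2]] = [[-5, 20], [0, 5]]


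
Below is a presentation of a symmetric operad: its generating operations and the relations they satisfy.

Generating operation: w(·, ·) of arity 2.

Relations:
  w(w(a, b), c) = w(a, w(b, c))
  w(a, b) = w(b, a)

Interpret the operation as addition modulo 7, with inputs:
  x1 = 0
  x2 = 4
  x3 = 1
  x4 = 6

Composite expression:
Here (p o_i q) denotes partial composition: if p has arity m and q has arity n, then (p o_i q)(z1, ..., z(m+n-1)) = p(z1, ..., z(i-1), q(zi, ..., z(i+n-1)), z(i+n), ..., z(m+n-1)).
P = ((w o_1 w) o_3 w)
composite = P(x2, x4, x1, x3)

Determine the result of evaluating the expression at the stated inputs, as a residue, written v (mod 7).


4 (mod 7)


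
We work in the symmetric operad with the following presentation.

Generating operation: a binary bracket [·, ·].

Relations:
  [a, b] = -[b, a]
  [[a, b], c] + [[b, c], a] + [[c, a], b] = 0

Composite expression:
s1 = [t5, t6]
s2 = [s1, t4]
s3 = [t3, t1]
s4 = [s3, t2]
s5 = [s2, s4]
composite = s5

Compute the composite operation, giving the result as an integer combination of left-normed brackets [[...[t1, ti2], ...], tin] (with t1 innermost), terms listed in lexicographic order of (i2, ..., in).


In the tensor algebra, words opening t1 carry the t1-anchored form.
Composite bracket: [[[t5, t6], t4], [[t3, t1], t2]]
Full expansion: 32 signed words from ab - ba (2^5 = 32).
Collect the words opening with t1:
  word t1t3t2t4t5t6 has sign -1, contributing -[[[[[t1, t3], t2], t4], t5], t6]
  word t1t3t2t4t6t5 has sign +1, contributing +[[[[[t1, t3], t2], t4], t6], t5]
  word t1t3t2t5t6t4 has sign +1, contributing +[[[[[t1, t3], t2], t5], t6], t4]
  word t1t3t2t6t5t4 has sign -1, contributing -[[[[[t1, t3], t2], t6], t5], t4]

-[[[[[t1, t3], t2], t4], t5], t6] + [[[[[t1, t3], t2], t4], t6], t5] + [[[[[t1, t3], t2], t5], t6], t4] - [[[[[t1, t3], t2], t6], t5], t4]


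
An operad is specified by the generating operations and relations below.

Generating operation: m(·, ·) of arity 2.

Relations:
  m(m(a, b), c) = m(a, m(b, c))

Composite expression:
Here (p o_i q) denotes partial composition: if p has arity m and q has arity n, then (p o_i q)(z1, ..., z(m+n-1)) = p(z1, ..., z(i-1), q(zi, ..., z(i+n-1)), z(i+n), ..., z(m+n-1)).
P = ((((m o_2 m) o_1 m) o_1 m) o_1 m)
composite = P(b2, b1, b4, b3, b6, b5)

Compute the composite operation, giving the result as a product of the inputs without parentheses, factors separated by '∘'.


Associativity of m dissolves the nesting; only the b-input order survives.
m(b2, b1) reduces to b2 ∘ b1
m(m(b2, b1), b4) reduces to b2 ∘ b1 ∘ b4
m(m(m(b2, b1), b4), b3) reduces to b2 ∘ b1 ∘ b4 ∘ b3
m(b6, b5) reduces to b6 ∘ b5
m(m(m(m(b2, b1), b4), b3), m(b6, b5)) reduces to b2 ∘ b1 ∘ b4 ∘ b3 ∘ b6 ∘ b5

b2 ∘ b1 ∘ b4 ∘ b3 ∘ b6 ∘ b5
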